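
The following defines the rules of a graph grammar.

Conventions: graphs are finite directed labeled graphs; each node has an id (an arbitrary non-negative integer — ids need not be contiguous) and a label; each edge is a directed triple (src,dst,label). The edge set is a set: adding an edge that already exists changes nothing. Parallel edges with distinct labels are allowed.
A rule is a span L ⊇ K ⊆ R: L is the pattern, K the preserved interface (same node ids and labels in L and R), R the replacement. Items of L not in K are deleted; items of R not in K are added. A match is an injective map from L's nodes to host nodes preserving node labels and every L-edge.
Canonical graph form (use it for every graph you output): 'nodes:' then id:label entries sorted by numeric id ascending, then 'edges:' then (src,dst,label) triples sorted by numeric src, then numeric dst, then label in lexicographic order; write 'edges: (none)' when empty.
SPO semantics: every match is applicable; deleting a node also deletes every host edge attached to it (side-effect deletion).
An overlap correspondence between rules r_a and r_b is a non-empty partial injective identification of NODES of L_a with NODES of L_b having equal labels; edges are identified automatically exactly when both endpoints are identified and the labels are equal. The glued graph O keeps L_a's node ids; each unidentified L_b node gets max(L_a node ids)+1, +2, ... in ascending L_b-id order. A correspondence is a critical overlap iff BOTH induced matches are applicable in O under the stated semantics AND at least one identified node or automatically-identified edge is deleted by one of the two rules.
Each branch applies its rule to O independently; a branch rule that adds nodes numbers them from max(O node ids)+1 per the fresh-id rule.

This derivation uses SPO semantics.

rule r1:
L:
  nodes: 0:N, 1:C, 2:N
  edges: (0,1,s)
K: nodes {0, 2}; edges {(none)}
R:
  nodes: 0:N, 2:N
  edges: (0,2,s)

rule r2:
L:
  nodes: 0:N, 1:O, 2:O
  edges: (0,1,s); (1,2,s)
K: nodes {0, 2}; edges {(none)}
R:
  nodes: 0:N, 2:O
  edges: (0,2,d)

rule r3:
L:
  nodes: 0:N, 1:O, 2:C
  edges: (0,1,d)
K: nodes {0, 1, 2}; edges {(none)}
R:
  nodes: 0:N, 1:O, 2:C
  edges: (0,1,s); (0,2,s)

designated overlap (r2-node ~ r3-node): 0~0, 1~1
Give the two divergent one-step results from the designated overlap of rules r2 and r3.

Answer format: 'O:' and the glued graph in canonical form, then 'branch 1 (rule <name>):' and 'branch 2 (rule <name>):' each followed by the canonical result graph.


O:
nodes: 0:N, 1:O, 2:O, 3:C
edges: (0,1,d); (0,1,s); (1,2,s)
branch 1 (rule r2):
nodes: 0:N, 2:O, 3:C
edges: (0,2,d)
branch 2 (rule r3):
nodes: 0:N, 1:O, 2:O, 3:C
edges: (0,1,s); (0,3,s); (1,2,s)


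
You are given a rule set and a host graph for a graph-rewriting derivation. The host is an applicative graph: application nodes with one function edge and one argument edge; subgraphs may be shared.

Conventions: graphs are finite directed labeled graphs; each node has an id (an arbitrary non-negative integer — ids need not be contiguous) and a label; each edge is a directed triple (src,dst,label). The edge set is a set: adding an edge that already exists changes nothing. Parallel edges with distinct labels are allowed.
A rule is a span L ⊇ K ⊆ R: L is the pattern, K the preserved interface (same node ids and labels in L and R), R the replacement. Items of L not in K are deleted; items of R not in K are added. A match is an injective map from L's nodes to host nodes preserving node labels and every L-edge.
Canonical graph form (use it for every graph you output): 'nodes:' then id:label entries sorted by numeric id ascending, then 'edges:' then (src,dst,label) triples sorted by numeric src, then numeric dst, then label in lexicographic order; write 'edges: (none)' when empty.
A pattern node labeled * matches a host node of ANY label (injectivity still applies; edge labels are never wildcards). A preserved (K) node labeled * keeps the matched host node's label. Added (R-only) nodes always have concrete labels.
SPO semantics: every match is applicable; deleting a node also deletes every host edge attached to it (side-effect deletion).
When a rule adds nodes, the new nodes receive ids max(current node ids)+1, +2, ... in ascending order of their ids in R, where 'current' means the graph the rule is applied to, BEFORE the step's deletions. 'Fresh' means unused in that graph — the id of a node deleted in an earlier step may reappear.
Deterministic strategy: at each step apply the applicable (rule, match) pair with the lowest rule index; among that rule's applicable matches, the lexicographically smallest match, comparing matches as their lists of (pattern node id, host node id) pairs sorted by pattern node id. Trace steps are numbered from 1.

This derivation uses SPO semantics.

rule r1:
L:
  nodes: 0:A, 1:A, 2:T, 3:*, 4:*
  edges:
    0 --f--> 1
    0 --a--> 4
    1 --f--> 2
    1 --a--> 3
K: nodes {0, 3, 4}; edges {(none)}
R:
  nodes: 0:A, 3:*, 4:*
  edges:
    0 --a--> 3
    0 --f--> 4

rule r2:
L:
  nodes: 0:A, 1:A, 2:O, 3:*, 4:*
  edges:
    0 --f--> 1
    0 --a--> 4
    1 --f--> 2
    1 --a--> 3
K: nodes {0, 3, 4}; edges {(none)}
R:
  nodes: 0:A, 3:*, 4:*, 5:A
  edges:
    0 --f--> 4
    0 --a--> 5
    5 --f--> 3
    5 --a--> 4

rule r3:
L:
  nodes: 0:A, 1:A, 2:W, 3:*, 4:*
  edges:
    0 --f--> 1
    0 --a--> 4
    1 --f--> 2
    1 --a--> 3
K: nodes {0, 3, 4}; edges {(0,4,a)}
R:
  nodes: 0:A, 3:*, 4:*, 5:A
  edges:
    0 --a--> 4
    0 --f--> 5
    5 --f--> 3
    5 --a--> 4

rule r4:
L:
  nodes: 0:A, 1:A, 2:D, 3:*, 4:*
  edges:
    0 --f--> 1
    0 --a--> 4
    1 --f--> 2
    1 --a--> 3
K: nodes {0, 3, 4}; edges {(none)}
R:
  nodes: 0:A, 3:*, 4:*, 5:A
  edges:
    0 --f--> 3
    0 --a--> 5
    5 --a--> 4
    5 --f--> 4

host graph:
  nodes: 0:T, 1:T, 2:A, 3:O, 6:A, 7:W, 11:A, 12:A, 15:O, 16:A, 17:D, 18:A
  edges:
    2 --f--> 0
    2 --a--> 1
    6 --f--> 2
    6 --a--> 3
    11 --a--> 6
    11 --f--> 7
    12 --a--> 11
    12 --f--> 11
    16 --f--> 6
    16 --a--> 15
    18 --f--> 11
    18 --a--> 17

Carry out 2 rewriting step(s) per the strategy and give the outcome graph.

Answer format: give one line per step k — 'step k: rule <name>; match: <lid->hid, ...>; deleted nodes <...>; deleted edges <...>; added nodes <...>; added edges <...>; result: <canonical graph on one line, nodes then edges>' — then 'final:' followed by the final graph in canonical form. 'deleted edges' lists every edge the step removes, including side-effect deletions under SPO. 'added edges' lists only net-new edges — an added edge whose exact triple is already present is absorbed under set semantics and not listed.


step 1: rule r1; match: 0->6, 1->2, 2->0, 3->1, 4->3; deleted nodes 0, 2; deleted edges (2,0,f); (2,1,a); (6,2,f); (6,3,a); added nodes (none); added edges (6,1,a); (6,3,f); result: nodes: 1:T, 3:O, 6:A, 7:W, 11:A, 12:A, 15:O, 16:A, 17:D, 18:A edges: (6,1,a); (6,3,f); (11,6,a); (11,7,f); (12,11,a); (12,11,f); (16,6,f); (16,15,a); (18,11,f); (18,17,a)
step 2: rule r2; match: 0->16, 1->6, 2->3, 3->1, 4->15; deleted nodes 3, 6; deleted edges (6,1,a); (6,3,f); (11,6,a); (16,6,f); (16,15,a); added nodes 19; added edges (16,15,f); (16,19,a); (19,1,f); (19,15,a); result: nodes: 1:T, 7:W, 11:A, 12:A, 15:O, 16:A, 17:D, 18:A, 19:A edges: (11,7,f); (12,11,a); (12,11,f); (16,15,f); (16,19,a); (18,11,f); (18,17,a); (19,1,f); (19,15,a)
final:
nodes: 1:T, 7:W, 11:A, 12:A, 15:O, 16:A, 17:D, 18:A, 19:A
edges: (11,7,f); (12,11,a); (12,11,f); (16,15,f); (16,19,a); (18,11,f); (18,17,a); (19,1,f); (19,15,a)


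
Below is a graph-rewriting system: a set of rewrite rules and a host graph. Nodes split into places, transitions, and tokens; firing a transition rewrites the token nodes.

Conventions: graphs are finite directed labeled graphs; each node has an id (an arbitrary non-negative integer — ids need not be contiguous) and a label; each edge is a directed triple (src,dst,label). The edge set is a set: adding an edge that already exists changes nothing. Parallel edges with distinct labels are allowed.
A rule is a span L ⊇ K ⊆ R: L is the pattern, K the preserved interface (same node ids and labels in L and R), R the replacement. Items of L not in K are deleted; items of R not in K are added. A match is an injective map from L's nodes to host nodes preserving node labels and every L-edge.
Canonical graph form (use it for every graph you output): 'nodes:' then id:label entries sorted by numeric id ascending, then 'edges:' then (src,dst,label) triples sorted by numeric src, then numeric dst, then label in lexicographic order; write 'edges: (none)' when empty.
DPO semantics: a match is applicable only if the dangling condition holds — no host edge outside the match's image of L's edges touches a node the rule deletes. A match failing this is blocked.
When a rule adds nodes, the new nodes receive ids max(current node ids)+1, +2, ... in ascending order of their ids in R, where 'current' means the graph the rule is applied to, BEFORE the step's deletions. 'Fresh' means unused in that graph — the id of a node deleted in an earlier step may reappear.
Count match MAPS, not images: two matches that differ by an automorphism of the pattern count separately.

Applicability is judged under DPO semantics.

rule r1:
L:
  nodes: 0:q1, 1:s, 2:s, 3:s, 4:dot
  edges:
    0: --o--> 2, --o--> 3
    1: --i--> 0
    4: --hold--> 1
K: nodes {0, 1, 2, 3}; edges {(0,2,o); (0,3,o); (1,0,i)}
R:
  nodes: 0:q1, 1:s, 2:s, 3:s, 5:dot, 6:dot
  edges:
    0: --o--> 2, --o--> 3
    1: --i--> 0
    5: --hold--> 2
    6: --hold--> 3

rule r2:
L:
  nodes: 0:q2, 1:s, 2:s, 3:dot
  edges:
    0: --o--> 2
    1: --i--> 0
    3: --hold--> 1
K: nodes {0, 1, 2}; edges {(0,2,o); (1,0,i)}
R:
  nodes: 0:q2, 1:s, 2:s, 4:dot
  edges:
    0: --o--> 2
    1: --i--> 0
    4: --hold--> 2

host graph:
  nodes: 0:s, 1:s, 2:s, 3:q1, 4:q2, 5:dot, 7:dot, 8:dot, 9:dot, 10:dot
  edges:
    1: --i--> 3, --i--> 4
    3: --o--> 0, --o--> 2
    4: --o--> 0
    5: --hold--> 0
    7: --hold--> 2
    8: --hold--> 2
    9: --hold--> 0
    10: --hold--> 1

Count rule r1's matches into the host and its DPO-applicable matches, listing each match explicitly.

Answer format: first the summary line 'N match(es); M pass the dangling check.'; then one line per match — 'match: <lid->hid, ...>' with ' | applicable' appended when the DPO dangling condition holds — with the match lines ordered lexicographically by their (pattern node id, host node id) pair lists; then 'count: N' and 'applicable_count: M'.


2 match(es); 2 pass the dangling check.
match: 0->3, 1->1, 2->0, 3->2, 4->10 | applicable
match: 0->3, 1->1, 2->2, 3->0, 4->10 | applicable
count: 2
applicable_count: 2


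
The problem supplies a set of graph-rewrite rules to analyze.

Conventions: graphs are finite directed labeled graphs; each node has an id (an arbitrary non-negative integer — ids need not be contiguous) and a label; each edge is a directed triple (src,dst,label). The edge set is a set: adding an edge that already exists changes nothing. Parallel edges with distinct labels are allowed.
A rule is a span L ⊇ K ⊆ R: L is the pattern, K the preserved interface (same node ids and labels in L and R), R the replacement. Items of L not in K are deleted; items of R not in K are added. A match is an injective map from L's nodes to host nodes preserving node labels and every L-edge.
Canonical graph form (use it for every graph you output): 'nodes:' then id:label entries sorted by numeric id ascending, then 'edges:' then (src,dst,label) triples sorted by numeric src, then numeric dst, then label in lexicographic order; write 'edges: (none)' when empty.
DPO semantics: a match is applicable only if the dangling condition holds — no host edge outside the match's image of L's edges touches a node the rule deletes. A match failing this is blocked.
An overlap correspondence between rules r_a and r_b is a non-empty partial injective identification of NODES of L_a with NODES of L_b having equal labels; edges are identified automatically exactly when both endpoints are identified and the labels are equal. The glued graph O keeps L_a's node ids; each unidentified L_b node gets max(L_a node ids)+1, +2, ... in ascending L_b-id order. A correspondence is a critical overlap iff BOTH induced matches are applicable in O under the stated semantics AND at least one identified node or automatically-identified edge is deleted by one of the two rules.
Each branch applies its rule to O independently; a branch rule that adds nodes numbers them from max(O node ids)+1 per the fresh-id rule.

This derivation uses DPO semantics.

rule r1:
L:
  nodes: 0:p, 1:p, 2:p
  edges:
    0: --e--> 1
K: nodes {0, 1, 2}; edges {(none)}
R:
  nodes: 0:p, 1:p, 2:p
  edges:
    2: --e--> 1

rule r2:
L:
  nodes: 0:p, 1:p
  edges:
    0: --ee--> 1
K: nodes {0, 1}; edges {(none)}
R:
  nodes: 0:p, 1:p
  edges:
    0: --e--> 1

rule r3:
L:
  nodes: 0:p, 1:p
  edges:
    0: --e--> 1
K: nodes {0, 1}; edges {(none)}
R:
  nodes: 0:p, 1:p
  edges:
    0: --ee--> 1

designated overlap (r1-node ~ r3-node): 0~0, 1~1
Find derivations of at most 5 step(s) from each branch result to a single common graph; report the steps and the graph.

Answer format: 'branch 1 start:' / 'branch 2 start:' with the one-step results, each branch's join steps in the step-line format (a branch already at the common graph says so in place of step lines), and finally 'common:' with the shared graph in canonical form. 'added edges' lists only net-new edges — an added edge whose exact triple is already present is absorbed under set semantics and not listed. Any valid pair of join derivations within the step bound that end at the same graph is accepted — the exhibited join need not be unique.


branch 1 start:
nodes: 0:p, 1:p, 2:p
edges: (2,1,e)
branch 2 start:
nodes: 0:p, 1:p, 2:p
edges: (0,1,ee)
branch 1 step 1: rule r1; match: 0->2, 1->1, 2->0; deleted nodes (none); deleted edges (2,1,e); added nodes (none); added edges (0,1,e); result: nodes: 0:p, 1:p, 2:p edges: (0,1,e)
branch 2 step 1: rule r2; match: 0->0, 1->1; deleted nodes (none); deleted edges (0,1,ee); added nodes (none); added edges (0,1,e); result: nodes: 0:p, 1:p, 2:p edges: (0,1,e)
common:
nodes: 0:p, 1:p, 2:p
edges: (0,1,e)


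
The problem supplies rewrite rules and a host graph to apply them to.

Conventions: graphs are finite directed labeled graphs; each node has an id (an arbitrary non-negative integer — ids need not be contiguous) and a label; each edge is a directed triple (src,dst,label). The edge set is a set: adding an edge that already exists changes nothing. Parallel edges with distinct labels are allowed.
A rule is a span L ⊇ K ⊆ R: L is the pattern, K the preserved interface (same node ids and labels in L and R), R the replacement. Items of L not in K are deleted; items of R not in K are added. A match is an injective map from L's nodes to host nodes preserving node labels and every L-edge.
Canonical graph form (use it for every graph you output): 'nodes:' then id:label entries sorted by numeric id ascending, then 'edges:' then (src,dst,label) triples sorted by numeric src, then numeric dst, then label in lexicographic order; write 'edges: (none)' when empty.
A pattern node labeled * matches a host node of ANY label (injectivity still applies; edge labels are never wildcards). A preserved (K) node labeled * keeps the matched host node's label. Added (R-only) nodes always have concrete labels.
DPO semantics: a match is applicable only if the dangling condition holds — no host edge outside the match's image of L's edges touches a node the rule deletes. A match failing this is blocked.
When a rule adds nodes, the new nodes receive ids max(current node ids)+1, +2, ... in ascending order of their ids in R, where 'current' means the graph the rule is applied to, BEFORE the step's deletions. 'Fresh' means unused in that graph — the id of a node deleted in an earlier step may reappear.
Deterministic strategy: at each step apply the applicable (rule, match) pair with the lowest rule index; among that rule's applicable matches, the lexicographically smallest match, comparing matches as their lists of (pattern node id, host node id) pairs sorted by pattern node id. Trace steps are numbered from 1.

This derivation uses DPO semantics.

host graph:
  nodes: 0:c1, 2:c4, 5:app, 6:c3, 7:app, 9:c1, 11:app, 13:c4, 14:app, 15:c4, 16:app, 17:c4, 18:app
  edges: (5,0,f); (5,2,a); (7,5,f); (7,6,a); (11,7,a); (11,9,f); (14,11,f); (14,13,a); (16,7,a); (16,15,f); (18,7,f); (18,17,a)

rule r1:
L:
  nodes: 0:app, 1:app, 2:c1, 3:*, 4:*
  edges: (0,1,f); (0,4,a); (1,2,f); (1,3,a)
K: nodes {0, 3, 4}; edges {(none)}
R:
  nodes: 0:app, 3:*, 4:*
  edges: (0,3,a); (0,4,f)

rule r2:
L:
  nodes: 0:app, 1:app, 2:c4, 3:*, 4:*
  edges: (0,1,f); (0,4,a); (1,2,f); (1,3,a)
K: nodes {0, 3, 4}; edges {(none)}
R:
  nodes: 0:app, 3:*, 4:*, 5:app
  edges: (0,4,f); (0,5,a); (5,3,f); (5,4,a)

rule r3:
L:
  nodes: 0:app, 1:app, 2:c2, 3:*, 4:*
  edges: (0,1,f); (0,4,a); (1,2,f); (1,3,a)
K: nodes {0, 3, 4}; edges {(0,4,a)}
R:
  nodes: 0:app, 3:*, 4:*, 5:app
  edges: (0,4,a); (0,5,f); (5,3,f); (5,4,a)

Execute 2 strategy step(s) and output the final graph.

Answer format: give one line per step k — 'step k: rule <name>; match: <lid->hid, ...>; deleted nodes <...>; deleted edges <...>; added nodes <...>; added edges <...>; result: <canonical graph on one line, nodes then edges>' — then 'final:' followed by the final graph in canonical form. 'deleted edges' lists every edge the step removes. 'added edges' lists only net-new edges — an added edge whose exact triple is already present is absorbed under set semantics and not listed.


step 1: rule r1; match: 0->7, 1->5, 2->0, 3->2, 4->6; deleted nodes 0, 5; deleted edges (5,0,f); (5,2,a); (7,5,f); (7,6,a); added nodes (none); added edges (7,2,a); (7,6,f); result: nodes: 2:c4, 6:c3, 7:app, 9:c1, 11:app, 13:c4, 14:app, 15:c4, 16:app, 17:c4, 18:app edges: (7,2,a); (7,6,f); (11,7,a); (11,9,f); (14,11,f); (14,13,a); (16,7,a); (16,15,f); (18,7,f); (18,17,a)
step 2: rule r1; match: 0->14, 1->11, 2->9, 3->7, 4->13; deleted nodes 9, 11; deleted edges (11,7,a); (11,9,f); (14,11,f); (14,13,a); added nodes (none); added edges (14,7,a); (14,13,f); result: nodes: 2:c4, 6:c3, 7:app, 13:c4, 14:app, 15:c4, 16:app, 17:c4, 18:app edges: (7,2,a); (7,6,f); (14,7,a); (14,13,f); (16,7,a); (16,15,f); (18,7,f); (18,17,a)
final:
nodes: 2:c4, 6:c3, 7:app, 13:c4, 14:app, 15:c4, 16:app, 17:c4, 18:app
edges: (7,2,a); (7,6,f); (14,7,a); (14,13,f); (16,7,a); (16,15,f); (18,7,f); (18,17,a)


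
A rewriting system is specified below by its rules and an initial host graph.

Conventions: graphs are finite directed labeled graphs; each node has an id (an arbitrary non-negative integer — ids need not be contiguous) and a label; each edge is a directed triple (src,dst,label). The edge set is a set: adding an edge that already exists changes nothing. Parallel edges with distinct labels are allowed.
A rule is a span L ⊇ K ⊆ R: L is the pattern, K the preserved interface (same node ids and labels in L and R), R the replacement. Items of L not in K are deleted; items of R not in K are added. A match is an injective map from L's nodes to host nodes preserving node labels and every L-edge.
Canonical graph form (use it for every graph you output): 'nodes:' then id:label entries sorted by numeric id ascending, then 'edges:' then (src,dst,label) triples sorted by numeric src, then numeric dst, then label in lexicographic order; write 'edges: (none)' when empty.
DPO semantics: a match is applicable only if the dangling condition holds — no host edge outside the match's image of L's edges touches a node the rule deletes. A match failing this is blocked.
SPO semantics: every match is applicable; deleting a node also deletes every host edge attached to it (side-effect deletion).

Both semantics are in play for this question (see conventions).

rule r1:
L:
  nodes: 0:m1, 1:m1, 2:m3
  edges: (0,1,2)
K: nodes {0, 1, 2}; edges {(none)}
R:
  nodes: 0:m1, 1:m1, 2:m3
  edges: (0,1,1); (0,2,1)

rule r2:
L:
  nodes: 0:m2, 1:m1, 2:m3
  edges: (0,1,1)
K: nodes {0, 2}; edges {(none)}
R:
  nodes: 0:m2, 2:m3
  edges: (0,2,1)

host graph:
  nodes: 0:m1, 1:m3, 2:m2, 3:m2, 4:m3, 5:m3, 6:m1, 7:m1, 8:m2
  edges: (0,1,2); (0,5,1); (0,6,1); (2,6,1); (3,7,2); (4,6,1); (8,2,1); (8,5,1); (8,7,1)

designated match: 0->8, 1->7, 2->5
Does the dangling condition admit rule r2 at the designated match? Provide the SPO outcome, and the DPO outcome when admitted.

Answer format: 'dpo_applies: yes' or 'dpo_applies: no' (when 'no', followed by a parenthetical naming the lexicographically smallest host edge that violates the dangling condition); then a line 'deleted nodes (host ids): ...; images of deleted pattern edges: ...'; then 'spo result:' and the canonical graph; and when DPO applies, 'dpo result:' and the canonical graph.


dpo_applies: no
(the rule deletes node 7, which keeps host edge (3,7,2) outside the match image — the dangling condition fails, DPO blocks; SPO proceeds and side-deletes such edges)
deleted nodes (host ids): 7; images of deleted pattern edges: (8,7,1)
spo result:
nodes: 0:m1, 1:m3, 2:m2, 3:m2, 4:m3, 5:m3, 6:m1, 8:m2
edges: (0,1,2); (0,5,1); (0,6,1); (2,6,1); (4,6,1); (8,2,1); (8,5,1)


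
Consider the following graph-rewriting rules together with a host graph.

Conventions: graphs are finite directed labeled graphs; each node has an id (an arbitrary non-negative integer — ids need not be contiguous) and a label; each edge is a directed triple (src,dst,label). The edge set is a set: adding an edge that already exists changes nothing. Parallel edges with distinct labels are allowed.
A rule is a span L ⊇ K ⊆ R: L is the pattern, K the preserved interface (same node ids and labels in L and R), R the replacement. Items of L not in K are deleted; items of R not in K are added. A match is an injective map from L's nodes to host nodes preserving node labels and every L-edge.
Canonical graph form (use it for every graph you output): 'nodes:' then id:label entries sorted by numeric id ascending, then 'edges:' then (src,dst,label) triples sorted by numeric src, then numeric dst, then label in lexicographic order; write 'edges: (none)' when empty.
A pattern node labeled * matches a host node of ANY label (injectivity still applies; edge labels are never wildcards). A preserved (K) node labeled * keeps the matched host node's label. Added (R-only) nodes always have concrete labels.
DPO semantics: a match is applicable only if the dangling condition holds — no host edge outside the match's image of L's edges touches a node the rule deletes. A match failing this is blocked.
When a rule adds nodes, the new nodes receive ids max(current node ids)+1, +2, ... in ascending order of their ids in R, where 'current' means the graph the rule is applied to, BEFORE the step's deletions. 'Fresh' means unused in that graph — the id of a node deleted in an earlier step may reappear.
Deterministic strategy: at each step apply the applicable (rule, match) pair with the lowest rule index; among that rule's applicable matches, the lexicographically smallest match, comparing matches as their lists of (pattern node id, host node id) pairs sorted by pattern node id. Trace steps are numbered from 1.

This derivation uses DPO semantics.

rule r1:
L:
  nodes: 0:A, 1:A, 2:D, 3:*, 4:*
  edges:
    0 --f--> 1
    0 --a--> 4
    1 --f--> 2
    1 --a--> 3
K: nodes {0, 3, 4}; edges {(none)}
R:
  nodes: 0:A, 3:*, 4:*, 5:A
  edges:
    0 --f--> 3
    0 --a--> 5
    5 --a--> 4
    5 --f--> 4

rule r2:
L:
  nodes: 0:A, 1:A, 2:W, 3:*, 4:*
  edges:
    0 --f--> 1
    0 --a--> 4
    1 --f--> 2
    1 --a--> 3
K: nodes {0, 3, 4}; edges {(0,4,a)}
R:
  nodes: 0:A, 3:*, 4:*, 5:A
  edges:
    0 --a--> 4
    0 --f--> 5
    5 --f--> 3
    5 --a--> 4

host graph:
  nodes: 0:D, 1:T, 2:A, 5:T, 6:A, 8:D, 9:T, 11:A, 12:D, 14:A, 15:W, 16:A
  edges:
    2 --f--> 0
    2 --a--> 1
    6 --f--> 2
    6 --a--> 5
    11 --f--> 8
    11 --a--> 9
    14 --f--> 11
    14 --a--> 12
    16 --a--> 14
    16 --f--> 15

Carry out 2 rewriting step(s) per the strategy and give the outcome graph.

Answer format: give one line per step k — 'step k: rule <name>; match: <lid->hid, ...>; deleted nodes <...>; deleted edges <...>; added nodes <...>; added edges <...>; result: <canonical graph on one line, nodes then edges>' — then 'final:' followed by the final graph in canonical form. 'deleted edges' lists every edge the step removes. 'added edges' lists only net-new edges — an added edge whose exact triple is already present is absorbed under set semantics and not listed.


step 1: rule r1; match: 0->6, 1->2, 2->0, 3->1, 4->5; deleted nodes 0, 2; deleted edges (2,0,f); (2,1,a); (6,2,f); (6,5,a); added nodes 17; added edges (6,1,f); (6,17,a); (17,5,a); (17,5,f); result: nodes: 1:T, 5:T, 6:A, 8:D, 9:T, 11:A, 12:D, 14:A, 15:W, 16:A, 17:A edges: (6,1,f); (6,17,a); (11,8,f); (11,9,a); (14,11,f); (14,12,a); (16,14,a); (16,15,f); (17,5,a); (17,5,f)
step 2: rule r1; match: 0->14, 1->11, 2->8, 3->9, 4->12; deleted nodes 8, 11; deleted edges (11,8,f); (11,9,a); (14,11,f); (14,12,a); added nodes 18; added edges (14,9,f); (14,18,a); (18,12,a); (18,12,f); result: nodes: 1:T, 5:T, 6:A, 9:T, 12:D, 14:A, 15:W, 16:A, 17:A, 18:A edges: (6,1,f); (6,17,a); (14,9,f); (14,18,a); (16,14,a); (16,15,f); (17,5,a); (17,5,f); (18,12,a); (18,12,f)
final:
nodes: 1:T, 5:T, 6:A, 9:T, 12:D, 14:A, 15:W, 16:A, 17:A, 18:A
edges: (6,1,f); (6,17,a); (14,9,f); (14,18,a); (16,14,a); (16,15,f); (17,5,a); (17,5,f); (18,12,a); (18,12,f)


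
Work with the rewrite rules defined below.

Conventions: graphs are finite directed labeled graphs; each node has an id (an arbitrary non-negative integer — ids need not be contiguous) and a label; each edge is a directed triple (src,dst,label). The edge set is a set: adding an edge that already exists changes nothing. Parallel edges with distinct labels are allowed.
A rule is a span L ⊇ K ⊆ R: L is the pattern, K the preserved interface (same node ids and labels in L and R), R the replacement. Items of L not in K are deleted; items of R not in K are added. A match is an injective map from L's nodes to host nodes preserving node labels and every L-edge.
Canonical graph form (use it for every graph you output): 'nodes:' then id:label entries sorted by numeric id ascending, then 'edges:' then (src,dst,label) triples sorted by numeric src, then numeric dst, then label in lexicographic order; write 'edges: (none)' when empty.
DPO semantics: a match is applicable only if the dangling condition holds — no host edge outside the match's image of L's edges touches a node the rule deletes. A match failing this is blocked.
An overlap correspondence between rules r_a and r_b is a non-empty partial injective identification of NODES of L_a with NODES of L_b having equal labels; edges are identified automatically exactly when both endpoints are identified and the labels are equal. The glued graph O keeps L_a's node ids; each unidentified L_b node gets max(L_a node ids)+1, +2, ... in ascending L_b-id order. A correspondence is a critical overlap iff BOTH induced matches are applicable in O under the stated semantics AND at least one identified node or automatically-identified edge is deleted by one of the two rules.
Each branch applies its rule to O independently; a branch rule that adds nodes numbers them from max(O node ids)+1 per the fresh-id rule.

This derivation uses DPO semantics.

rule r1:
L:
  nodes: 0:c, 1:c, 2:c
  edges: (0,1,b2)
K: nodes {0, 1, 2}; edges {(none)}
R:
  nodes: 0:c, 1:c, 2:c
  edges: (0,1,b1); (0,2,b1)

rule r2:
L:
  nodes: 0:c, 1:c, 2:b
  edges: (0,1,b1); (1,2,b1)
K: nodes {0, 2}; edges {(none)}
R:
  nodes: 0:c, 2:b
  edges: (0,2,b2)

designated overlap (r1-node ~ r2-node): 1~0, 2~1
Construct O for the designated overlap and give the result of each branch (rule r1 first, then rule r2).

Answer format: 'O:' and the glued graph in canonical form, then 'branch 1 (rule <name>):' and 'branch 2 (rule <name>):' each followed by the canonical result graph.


O:
nodes: 0:c, 1:c, 2:c, 3:b
edges: (0,1,b2); (1,2,b1); (2,3,b1)
branch 1 (rule r1):
nodes: 0:c, 1:c, 2:c, 3:b
edges: (0,1,b1); (0,2,b1); (1,2,b1); (2,3,b1)
branch 2 (rule r2):
nodes: 0:c, 1:c, 3:b
edges: (0,1,b2); (1,3,b2)


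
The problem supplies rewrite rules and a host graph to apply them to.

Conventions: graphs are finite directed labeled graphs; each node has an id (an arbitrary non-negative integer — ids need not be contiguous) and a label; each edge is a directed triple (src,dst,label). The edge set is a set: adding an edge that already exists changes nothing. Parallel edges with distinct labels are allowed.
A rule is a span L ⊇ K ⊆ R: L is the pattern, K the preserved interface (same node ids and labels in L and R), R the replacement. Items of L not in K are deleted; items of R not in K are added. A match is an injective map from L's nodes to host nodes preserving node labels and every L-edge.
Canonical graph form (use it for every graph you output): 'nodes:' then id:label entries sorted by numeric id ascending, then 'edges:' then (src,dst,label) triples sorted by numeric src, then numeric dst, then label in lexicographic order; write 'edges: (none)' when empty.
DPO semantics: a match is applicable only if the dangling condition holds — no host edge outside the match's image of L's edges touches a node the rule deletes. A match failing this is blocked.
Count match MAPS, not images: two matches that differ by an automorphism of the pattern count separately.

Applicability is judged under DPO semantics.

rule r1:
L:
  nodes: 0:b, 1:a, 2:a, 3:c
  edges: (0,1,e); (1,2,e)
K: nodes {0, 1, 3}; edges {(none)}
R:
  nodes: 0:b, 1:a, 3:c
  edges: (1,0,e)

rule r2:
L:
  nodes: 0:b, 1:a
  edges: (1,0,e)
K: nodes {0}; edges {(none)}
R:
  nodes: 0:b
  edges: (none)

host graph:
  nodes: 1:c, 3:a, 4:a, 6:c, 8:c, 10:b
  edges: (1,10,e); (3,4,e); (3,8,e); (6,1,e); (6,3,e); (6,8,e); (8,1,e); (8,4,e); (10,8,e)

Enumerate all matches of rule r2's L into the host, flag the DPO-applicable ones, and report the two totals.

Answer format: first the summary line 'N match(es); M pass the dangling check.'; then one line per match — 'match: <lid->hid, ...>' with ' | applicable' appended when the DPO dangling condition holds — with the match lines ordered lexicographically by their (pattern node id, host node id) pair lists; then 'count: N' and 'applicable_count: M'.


0 match(es); 0 pass the dangling check.
count: 0
applicable_count: 0


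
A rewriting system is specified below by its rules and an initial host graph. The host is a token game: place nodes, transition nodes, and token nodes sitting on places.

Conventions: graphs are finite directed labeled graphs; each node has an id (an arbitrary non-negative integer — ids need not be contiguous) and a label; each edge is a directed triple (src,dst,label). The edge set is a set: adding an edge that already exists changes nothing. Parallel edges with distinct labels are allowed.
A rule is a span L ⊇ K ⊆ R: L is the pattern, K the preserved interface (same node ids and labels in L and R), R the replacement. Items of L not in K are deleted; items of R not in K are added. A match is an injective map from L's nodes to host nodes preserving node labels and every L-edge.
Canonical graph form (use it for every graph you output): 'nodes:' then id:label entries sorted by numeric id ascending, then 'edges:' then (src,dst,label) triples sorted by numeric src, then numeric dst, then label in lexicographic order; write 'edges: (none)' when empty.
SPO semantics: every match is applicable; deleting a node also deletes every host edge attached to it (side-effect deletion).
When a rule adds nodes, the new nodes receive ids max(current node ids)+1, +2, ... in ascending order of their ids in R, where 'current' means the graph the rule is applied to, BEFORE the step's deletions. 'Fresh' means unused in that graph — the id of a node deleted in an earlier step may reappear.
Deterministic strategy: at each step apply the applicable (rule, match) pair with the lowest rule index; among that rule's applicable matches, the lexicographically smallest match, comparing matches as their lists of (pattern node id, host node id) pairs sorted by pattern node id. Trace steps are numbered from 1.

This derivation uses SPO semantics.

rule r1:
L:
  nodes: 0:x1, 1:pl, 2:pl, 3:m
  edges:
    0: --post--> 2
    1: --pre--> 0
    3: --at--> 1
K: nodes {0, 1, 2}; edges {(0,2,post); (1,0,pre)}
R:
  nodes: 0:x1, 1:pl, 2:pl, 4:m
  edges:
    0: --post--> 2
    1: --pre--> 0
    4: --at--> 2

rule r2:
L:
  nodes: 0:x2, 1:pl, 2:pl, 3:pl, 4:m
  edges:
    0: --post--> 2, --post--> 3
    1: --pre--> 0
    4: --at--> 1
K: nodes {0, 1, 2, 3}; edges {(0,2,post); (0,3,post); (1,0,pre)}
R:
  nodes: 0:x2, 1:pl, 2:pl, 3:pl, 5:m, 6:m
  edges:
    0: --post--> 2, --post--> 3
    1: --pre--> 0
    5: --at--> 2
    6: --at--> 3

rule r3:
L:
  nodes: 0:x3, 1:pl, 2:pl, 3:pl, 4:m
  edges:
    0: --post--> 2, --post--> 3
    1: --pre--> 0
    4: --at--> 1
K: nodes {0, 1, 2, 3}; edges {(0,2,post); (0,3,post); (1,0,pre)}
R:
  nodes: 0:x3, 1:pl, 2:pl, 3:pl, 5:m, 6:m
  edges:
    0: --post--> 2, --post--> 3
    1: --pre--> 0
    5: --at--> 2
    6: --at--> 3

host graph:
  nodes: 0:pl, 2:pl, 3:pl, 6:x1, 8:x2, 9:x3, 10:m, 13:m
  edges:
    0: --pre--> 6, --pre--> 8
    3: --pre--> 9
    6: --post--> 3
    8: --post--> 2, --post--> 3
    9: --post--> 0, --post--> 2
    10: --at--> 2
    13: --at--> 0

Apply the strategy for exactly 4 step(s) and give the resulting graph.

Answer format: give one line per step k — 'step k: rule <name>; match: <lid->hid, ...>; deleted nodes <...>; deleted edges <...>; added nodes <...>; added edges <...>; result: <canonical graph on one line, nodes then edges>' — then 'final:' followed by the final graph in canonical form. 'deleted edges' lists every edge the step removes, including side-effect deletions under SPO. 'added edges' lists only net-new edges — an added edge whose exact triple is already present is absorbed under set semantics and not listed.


step 1: rule r1; match: 0->6, 1->0, 2->3, 3->13; deleted nodes 13; deleted edges (13,0,at); added nodes 14; added edges (14,3,at); result: nodes: 0:pl, 2:pl, 3:pl, 6:x1, 8:x2, 9:x3, 10:m, 14:m edges: (0,6,pre); (0,8,pre); (3,9,pre); (6,3,post); (8,2,post); (8,3,post); (9,0,post); (9,2,post); (10,2,at); (14,3,at)
step 2: rule r3; match: 0->9, 1->3, 2->0, 3->2, 4->14; deleted nodes 14; deleted edges (14,3,at); added nodes 15, 16; added edges (15,0,at); (16,2,at); result: nodes: 0:pl, 2:pl, 3:pl, 6:x1, 8:x2, 9:x3, 10:m, 15:m, 16:m edges: (0,6,pre); (0,8,pre); (3,9,pre); (6,3,post); (8,2,post); (8,3,post); (9,0,post); (9,2,post); (10,2,at); (15,0,at); (16,2,at)
step 3: rule r1; match: 0->6, 1->0, 2->3, 3->15; deleted nodes 15; deleted edges (15,0,at); added nodes 17; added edges (17,3,at); result: nodes: 0:pl, 2:pl, 3:pl, 6:x1, 8:x2, 9:x3, 10:m, 16:m, 17:m edges: (0,6,pre); (0,8,pre); (3,9,pre); (6,3,post); (8,2,post); (8,3,post); (9,0,post); (9,2,post); (10,2,at); (16,2,at); (17,3,at)
step 4: rule r3; match: 0->9, 1->3, 2->0, 3->2, 4->17; deleted nodes 17; deleted edges (17,3,at); added nodes 18, 19; added edges (18,0,at); (19,2,at); result: nodes: 0:pl, 2:pl, 3:pl, 6:x1, 8:x2, 9:x3, 10:m, 16:m, 18:m, 19:m edges: (0,6,pre); (0,8,pre); (3,9,pre); (6,3,post); (8,2,post); (8,3,post); (9,0,post); (9,2,post); (10,2,at); (16,2,at); (18,0,at); (19,2,at)
final:
nodes: 0:pl, 2:pl, 3:pl, 6:x1, 8:x2, 9:x3, 10:m, 16:m, 18:m, 19:m
edges: (0,6,pre); (0,8,pre); (3,9,pre); (6,3,post); (8,2,post); (8,3,post); (9,0,post); (9,2,post); (10,2,at); (16,2,at); (18,0,at); (19,2,at)


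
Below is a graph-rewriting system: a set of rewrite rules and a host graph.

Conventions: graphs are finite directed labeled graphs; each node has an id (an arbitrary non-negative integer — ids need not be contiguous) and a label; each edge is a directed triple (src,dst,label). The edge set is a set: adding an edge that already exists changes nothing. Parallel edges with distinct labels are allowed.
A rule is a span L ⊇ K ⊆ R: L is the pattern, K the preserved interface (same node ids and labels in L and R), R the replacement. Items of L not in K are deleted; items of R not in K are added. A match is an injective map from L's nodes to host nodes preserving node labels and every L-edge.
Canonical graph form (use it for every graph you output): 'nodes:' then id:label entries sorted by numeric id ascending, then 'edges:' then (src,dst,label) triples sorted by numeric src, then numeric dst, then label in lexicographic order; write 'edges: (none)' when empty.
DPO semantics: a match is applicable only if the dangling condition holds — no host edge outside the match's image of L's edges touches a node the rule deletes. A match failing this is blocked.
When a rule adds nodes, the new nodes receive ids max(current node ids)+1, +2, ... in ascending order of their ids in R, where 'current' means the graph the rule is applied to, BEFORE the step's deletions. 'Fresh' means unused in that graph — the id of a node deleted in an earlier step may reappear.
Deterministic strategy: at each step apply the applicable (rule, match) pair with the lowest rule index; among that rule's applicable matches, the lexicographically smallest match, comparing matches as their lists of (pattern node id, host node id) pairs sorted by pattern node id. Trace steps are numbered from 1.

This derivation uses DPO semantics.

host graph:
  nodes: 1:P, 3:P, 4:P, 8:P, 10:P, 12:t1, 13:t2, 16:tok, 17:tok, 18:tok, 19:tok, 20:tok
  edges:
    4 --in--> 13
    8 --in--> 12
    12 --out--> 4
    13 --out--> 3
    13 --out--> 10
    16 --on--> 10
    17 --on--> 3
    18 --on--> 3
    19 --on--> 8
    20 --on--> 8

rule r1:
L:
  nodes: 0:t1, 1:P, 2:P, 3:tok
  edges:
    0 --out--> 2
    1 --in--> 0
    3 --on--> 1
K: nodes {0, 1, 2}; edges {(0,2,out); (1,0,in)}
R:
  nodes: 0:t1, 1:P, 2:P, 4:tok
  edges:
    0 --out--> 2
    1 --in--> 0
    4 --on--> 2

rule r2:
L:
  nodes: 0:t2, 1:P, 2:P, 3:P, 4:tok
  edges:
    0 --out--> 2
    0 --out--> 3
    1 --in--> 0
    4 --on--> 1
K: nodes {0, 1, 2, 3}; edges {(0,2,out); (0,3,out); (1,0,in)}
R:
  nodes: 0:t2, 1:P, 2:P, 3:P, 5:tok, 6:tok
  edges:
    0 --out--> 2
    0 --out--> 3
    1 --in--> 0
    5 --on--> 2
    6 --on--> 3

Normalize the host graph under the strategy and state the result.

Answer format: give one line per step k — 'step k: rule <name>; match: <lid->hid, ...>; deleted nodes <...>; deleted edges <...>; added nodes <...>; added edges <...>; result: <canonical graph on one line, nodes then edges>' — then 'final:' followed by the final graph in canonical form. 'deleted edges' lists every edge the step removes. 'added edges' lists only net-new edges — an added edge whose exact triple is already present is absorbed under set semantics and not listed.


step 1: rule r1; match: 0->12, 1->8, 2->4, 3->19; deleted nodes 19; deleted edges (19,8,on); added nodes 21; added edges (21,4,on); result: nodes: 1:P, 3:P, 4:P, 8:P, 10:P, 12:t1, 13:t2, 16:tok, 17:tok, 18:tok, 20:tok, 21:tok edges: (4,13,in); (8,12,in); (12,4,out); (13,3,out); (13,10,out); (16,10,on); (17,3,on); (18,3,on); (20,8,on); (21,4,on)
step 2: rule r1; match: 0->12, 1->8, 2->4, 3->20; deleted nodes 20; deleted edges (20,8,on); added nodes 22; added edges (22,4,on); result: nodes: 1:P, 3:P, 4:P, 8:P, 10:P, 12:t1, 13:t2, 16:tok, 17:tok, 18:tok, 21:tok, 22:tok edges: (4,13,in); (8,12,in); (12,4,out); (13,3,out); (13,10,out); (16,10,on); (17,3,on); (18,3,on); (21,4,on); (22,4,on)
step 3: rule r2; match: 0->13, 1->4, 2->3, 3->10, 4->21; deleted nodes 21; deleted edges (21,4,on); added nodes 23, 24; added edges (23,3,on); (24,10,on); result: nodes: 1:P, 3:P, 4:P, 8:P, 10:P, 12:t1, 13:t2, 16:tok, 17:tok, 18:tok, 22:tok, 23:tok, 24:tok edges: (4,13,in); (8,12,in); (12,4,out); (13,3,out); (13,10,out); (16,10,on); (17,3,on); (18,3,on); (22,4,on); (23,3,on); (24,10,on)
step 4: rule r2; match: 0->13, 1->4, 2->3, 3->10, 4->22; deleted nodes 22; deleted edges (22,4,on); added nodes 25, 26; added edges (25,3,on); (26,10,on); result: nodes: 1:P, 3:P, 4:P, 8:P, 10:P, 12:t1, 13:t2, 16:tok, 17:tok, 18:tok, 23:tok, 24:tok, 25:tok, 26:tok edges: (4,13,in); (8,12,in); (12,4,out); (13,3,out); (13,10,out); (16,10,on); (17,3,on); (18,3,on); (23,3,on); (24,10,on); (25,3,on); (26,10,on)
final:
nodes: 1:P, 3:P, 4:P, 8:P, 10:P, 12:t1, 13:t2, 16:tok, 17:tok, 18:tok, 23:tok, 24:tok, 25:tok, 26:tok
edges: (4,13,in); (8,12,in); (12,4,out); (13,3,out); (13,10,out); (16,10,on); (17,3,on); (18,3,on); (23,3,on); (24,10,on); (25,3,on); (26,10,on)
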